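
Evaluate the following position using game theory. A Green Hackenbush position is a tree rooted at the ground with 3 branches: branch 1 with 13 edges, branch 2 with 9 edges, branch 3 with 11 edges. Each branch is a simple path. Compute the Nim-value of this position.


The tree has 3 branches from the ground vertex.
In Green Hackenbush, the Nim-value of a simple path of length k is k.
Branch 1: length 13, Nim-value = 13
Branch 2: length 9, Nim-value = 9
Branch 3: length 11, Nim-value = 11
Total Nim-value = XOR of all branch values:
0 XOR 13 = 13
13 XOR 9 = 4
4 XOR 11 = 15
Nim-value of the tree = 15

15


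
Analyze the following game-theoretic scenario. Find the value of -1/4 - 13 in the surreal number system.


x = -1/4, y = 13
Converting to common denominator: 4
x = -1/4, y = 52/4
x - y = -1/4 - 13 = -53/4

-53/4


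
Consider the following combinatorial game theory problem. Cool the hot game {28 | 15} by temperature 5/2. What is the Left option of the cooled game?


Original game: {28 | 15} (a switch {a | b} with a > b).
Cooling by t (for t below the temperature (a - b)/2 = 13/2) taxes each move by t: {a | b} cooled by t is {a - t | b + t}.
Cooling amount: t = 5/2
Cooled Left option: 28 - 5/2 = 51/2
Cooled Right option: 15 + 5/2 = 35/2
Cooled game: {51/2 | 35/2}
Left option = 51/2

51/2


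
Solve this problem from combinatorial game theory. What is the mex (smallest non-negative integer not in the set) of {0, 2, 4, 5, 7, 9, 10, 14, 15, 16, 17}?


Set = {0, 2, 4, 5, 7, 9, 10, 14, 15, 16, 17}
0 is in the set.
1 is NOT in the set. This is the mex.
mex = 1

1


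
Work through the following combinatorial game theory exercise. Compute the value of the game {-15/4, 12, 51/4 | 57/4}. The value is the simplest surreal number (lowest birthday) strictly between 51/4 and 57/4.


Left options: {-15/4, 12, 51/4}, max = 51/4
Right options: {57/4}, min = 57/4
All options are numbers and max(Left) < min(Right), so by the simplicity theorem the value is the simplest (earliest-born) number strictly between 51/4 and 57/4.
Integers 13 through 14 all lie strictly between 51/4 and 57/4.
Among integers, the simplest (lowest birthday = smallest |n|; 0 is born on day 0, +-n on day n) is 13.
No non-integer in the interval can be simpler: if x is a non-integer in the interval, then floor(x) or ceil(x) also lies in the interval (the interval contains an integer), and both are proper prefixes of x's sign expansion, i.e. born earlier. So the game value is 13.
Game value = 13

13


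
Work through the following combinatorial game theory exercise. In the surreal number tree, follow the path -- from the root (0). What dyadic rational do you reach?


Sign expansion: --
Rule: track bounds (lo, hi), initially (-inf, +inf). On '+', the current value becomes lo and we move to the simplest number in (value, hi): value + 1 if hi = +inf, otherwise the midpoint (value + hi)/2. On '-', the current value becomes hi and we move to value - 1 if lo = -inf, otherwise the midpoint (lo + value)/2.
Start at 0.
Step 1: sign = -, move left. Bounds: (-inf, 0). Value = -1
Step 2: sign = -, move left. Bounds: (-inf, -1). Value = -2
The surreal number with sign expansion -- is -2.

-2


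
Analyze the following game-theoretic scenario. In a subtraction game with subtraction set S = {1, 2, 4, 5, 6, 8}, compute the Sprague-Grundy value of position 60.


The subtraction set is S = {1, 2, 4, 5, 6, 8}.
G(k) = mex{ G(k - s) : s in S, s <= k }. We compute iteratively: G(0) = 0.
G(1) = mex({0}) = 1
G(2) = mex({0, 1}) = 2
G(3) = mex({1, 2}) = 0
G(4) = mex({0, 2}) = 1
G(5) = mex({0, 1}) = 2
G(6) = mex({0, 1, 2}) = 3
G(7) = mex({0, 1, 2, 3}) = 4
G(8) = mex({0, 1, 2, 3, 4}) = 5
G(9) = mex({0, 1, 2, 4, 5}) = 3
G(10) = mex({1, 2, 3, 5}) = 0
G(11) = mex({0, 2, 3, 4}) = 1
G(12) = mex({0, 1, 3, 4, 5}) = 2
G(13) = mex({1, 2, 3, 4, 5}) = 0
G(14) = mex({0, 2, 3, 5}) = 1
G(15) = mex({0, 1, 3, 4}) = 2
G(16) = mex({0, 1, 2, 5}) = 3
G(17) = mex({0, 1, 2, 3}) = 4
Observe that G(10)..G(17) = 0, 1, 2, 0, 1, 2, 3, 4 repeats G(0)..G(7) = 0, 1, 2, 0, 1, 2, 3, 4.
For k >= max(S) = 8, G(k) is determined by the previous 8 values G(k-8)..G(k-1); a window of 8 consecutive values has recurred shifted by 10, so by induction G(k + 10) = G(k) for all k >= 0: the sequence is periodic from the start with period 10.
One period: G(0..9) = 0, 1, 2, 0, 1, 2, 3, 4, 5, 3.
60 mod 10 = 0, so G(60) = G(0) = 0.

0


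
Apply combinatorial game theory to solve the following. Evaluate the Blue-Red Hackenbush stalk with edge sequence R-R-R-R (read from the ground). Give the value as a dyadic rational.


Edges (from ground): R-R-R-R
By Berlekamp's sign-expansion rule, a Blue-Red Hackenbush stalk has the value of the surreal number whose sign sequence is the edge sequence with B -> + and R -> -.
Sign sequence: ----
Trace the sign expansion in the surreal number tree, starting from 0:
Edge 1: R (sign -) -> bounds (-inf, 0), value = -1
Edge 2: R (sign -) -> bounds (-inf, -1), value = -2
Edge 3: R (sign -) -> bounds (-inf, -2), value = -3
Edge 4: R (sign -) -> bounds (-inf, -3), value = -4
Game value = -4

-4


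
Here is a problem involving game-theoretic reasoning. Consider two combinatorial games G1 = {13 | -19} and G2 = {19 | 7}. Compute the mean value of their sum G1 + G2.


G1 = {13 | -19}, G2 = {19 | 7}
Each is a switch {a | b} with numbers a > b; its mean value is (a + b)/2, and mean value is additive over game sums: m(G1 + G2) = m(G1) + m(G2).
Mean of G1 = (13 + (-19))/2 = -6/2 = -3
Mean of G2 = (19 + (7))/2 = 26/2 = 13
Mean of G1 + G2 = -3 + 13 = 10

10


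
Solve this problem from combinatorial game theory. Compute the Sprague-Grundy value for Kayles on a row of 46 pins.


Kayles: a move removes 1 or 2 adjacent pins from a contiguous row.
Removing pins from a row of k leaves two independent rows (a, b) with a + b = k - 1 (one pin) or a + b = k - 2 (two pins); an end removal gives a = 0.
By Sprague-Grundy, G(k) = mex{ G(a) XOR G(b) } over all these splits. G(0) = 0.
G(1): splits (0,0):0^0=0 -> mex({0}) = 1
G(2): splits (0,1):0^1=1 (0,0):0^0=0 -> mex({0, 1}) = 2
G(3): splits (0,2):0^2=2 (1,1):1^1=0 (0,1):0^1=1 -> mex({0, 1, 2}) = 3
G(4): splits (0,3):0^3=3 (1,2):1^2=3 (0,2):0^2=2 (1,1):1^1=0 -> mex({0, 2, 3}) = 1
G(5): splits (0,4):0^1=1 (1,3):1^3=2 (2,2):2^2=0 (0,3):0^3=3 (1,2):1^2=3 -> mex({0, 1, 2, 3}) = 4
G(6) = mex({0, 1, 2, 4}) = 3
G(7) = mex({0, 1, 3, 4, 5}) = 2
G(8) = mex({0, 2, 3, 5, 6}) = 1
G(9) = mex({0, 1, 2, 3, 6, 7}) = 4
G(10) = mex({0, 1, 3, 4, 5, 7}) = 2
G(11) = mex({0, 1, 2, 3, 4, 5}) = 6
G(12) = mex({0, 1, 2, 3, 5, 6, 7}) = 4
G(13) = mex({0, 2, 3, 4, 6, 7}) = 1
G(14) = mex({0, 1, 4, 5, 6, 7}) = 2
G(15) = mex({0, 1, 2, 3, 4, 5, 6}) = 7
G(16) = mex({0, 2, 3, 5, 6, 7}) = 1
G(17) = mex({0, 1, 2, 3, 5, 6, 7}) = 4
G(18) = mex({0, 1, 2, 4, 5, 6}) = 3
G(19) = mex({0, 1, 3, 4, 5, 7}) = 2
G(20) = mex({0, 2, 3, 4, 5, 6, 7}) = 1
G(21) = mex({0, 1, 2, 3, 5, 6, 7}) = 4
G(22) = mex({0, 1, 2, 3, 4, 5, 7}) = 6
G(23) = mex({0, 1, 2, 3, 4, 5, 6}) = 7
G(24) = mex({0, 1, 2, 3, 5, 6, 7}) = 4
G(25) = mex({0, 2, 3, 4, 6, 7}) = 1
G(26) = mex({0, 1, 3, 4, 5, 6, 7}) = 2
G(27) = mex({0, 1, 2, 3, 4, 5, 6, 7}) = 8
G(28) = mex({0, 1, 2, 3, 4, 6, 7, 8}) = 5
G(29) = mex({0, 1, 2, 3, 5, 6, 7, 8, 9}) = 4
G(30) = mex({0, 1, 2, 3, 4, 5, 6, 9, 10}) = 7
G(31) = mex({0, 1, 3, 4, 5, 7, 10, 11}) = 2
G(32) = mex({0, 2, 3, 4, 5, 6, 7, 9, 11}) = 1
G(33) = mex({0, 1, 2, 3, 4, 5, 6, 7, 9, 12}) = 8
G(34) = mex({0, 1, 2, 3, 4, 5, 7, 8, 11, 12}) = 6
G(35) = mex({0, 1, 2, 3, 4, 5, 6, 8, 9, 10, 11}) = 7
G(36) = mex({0, 1, 2, 3, 5, 6, 7, 9, 10}) = 4
G(37) = mex({0, 2, 3, 4, 6, 7, 9, 10, 11, 12}) = 1
G(38) = mex({0, 1, 3, 4, 5, 6, 7, 9, 10, 11, 12}) = 2
G(39) = mex({0, 1, 2, 4, 5, 6, 7, 9, 10, 12, 14}) = 3
G(40) = mex({0, 2, 3, 4, 6, 7, 11, 12, 14}) = 1
G(41) = mex({0, 1, 2, 3, 5, 6, 7, 9, 10, 11, 12}) = 4
G(42) = mex({0, 1, 2, 3, 4, 5, 6, 9, 10}) = 7
G(43) = mex({0, 1, 3, 4, 5, 7, 9, 10, 12, 15}) = 2
G(44) = mex({0, 2, 3, 4, 5, 6, 7, 9, 10, 12, 15}) = 1
G(45) = mex({0, 1, 2, 3, 4, 5, 6, 7, 9, 10, 12, 14}) = 8
G(46) = mex({0, 1, 3, 4, 5, 7, 8, 11, 12, 14}) = 2
Therefore G(46) = 2.

2


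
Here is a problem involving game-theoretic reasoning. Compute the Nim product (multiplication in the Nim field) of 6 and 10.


Nim multiplication is bilinear over XOR: (u XOR v) * w = (u*w) XOR (v*w).
So we split each operand into its bit components and XOR the pairwise Nim products.
6 = 2 + 4 (as XOR of powers of 2).
10 = 2 + 8 (as XOR of powers of 2).
Using the standard Nim-product table on single bits:
  2*2 = 3,   2*4 = 8,   2*8 = 12,
  4*4 = 6,   4*8 = 11,  8*8 = 13,
and  1*x = x (identity), k*l = l*k (commutative).
Pairwise Nim products:
  2 * 2 = 3
  2 * 8 = 12
  4 * 2 = 8
  4 * 8 = 11
XOR them: 3 XOR 12 XOR 8 XOR 11 = 12.
Result: 6 * 10 = 12 (in Nim).

12


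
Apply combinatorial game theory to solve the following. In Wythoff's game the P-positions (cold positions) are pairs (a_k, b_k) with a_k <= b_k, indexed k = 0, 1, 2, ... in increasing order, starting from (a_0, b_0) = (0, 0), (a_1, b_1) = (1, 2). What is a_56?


By Wythoff's theorem, a_k = floor(k * phi) and b_k = floor(k * phi^2) = a_k + k, where phi = (1 + sqrt(5))/2 is the golden ratio.
phi = (1 + sqrt(5))/2 = 1.618034
k = 56
k * phi = 56 * 1.618034 = 90.609903
a_56 = floor(k * phi) = 90

90


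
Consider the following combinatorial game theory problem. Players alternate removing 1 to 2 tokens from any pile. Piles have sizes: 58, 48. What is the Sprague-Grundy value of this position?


Subtraction set: {1, 2}
For this subtraction set, G(n) = n mod 3 (period = max + 1 = 3).
Pile 1 (size 58): G(58) = 58 mod 3 = 1
Pile 2 (size 48): G(48) = 48 mod 3 = 0
Total Grundy value = XOR of all: 1 XOR 0 = 1

1


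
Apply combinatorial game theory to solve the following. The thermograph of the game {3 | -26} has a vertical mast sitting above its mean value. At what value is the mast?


Game = {3 | -26}, a switch {a | b} with numbers a > b.
Its thermograph has left wall a - t and right wall b + t, which meet at t = (a - b)/2, where both equal (a + b)/2. So the mast (mean value) is at (a + b)/2.
Mean = (3 + (-26))/2 = -23/2 = -23/2

-23/2


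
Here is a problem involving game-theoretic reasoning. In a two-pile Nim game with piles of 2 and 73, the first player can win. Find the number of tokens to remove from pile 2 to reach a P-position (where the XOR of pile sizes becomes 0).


Piles: 2 and 73
Current XOR: 2 XOR 73 = 75 (non-zero, so this is an N-position).
To make the XOR zero, we need to find a move that balances the piles.
For pile 2 (size 73): target = 73 XOR 75 = 2
We reduce pile 2 from 73 to 2.
Tokens removed: 73 - 2 = 71
Verification: 2 XOR 2 = 0

71


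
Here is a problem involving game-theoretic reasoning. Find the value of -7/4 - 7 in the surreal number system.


x = -7/4, y = 7
Converting to common denominator: 4
x = -7/4, y = 28/4
x - y = -7/4 - 7 = -35/4

-35/4


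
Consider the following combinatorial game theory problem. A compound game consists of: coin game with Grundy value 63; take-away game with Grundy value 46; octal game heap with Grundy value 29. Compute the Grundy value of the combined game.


By the Sprague-Grundy theorem, the Grundy value of a sum of games is the XOR of individual Grundy values.
coin game: Grundy value = 63. Running XOR: 0 XOR 63 = 63
take-away game: Grundy value = 46. Running XOR: 63 XOR 46 = 17
octal game heap: Grundy value = 29. Running XOR: 17 XOR 29 = 12
The combined Grundy value is 12.

12


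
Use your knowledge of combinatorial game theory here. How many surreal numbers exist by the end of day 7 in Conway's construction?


Day 0: {|} = 0 is born. Count = 1.
Day n: the number of surreal numbers born by day n is 2^(n+1) - 1.
By day 0: 2^1 - 1 = 1
By day 1: 2^2 - 1 = 3
By day 2: 2^3 - 1 = 7
By day 3: 2^4 - 1 = 15
By day 4: 2^5 - 1 = 31
By day 5: 2^6 - 1 = 63
By day 6: 2^7 - 1 = 127
By day 7: 2^8 - 1 = 255
By day 7: 255 surreal numbers.

255


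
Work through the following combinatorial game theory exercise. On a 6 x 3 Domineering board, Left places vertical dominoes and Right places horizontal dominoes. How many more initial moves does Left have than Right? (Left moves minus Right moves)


Board is 6 x 3 (rows x cols).
Left (vertical) placements: (rows-1) * cols = 5 * 3 = 15
Right (horizontal) placements: rows * (cols-1) = 6 * 2 = 12
Advantage = Left - Right = 15 - 12 = 3

3


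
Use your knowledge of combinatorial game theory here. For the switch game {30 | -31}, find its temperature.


The game is {30 | -31}, a switch {a | b} with numbers a > b.
Cooling {a | b} by t gives {a - t | b + t}, which stops being hot when a - t = b + t, i.e. at t = (a - b)/2. So the temperature of a switch is (a - b)/2.
Temperature = (Left option - Right option) / 2
= (30 - (-31)) / 2
= 61 / 2
= 61/2

61/2


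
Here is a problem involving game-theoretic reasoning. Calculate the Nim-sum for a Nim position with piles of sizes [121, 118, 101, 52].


We need the XOR (exclusive or) of all pile sizes.
After XOR-ing pile 1 (size 121): 0 XOR 121 = 121
After XOR-ing pile 2 (size 118): 121 XOR 118 = 15
After XOR-ing pile 3 (size 101): 15 XOR 101 = 106
After XOR-ing pile 4 (size 52): 106 XOR 52 = 94
The Nim-value of this position is 94.

94


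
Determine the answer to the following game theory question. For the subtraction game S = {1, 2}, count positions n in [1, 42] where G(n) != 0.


Subtraction set S = {1, 2}, so G(n) = n mod 3.
G(n) = 0 when n is a multiple of 3.
Multiples of 3 in [1, 42]: 14
N-positions (nonzero Grundy) = 42 - 14 = 28

28


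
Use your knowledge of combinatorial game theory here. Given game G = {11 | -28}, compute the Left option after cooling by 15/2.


Original game: {11 | -28} (a switch {a | b} with a > b).
Cooling by t (for t below the temperature (a - b)/2 = 39/2) taxes each move by t: {a | b} cooled by t is {a - t | b + t}.
Cooling amount: t = 15/2
Cooled Left option: 11 - 15/2 = 7/2
Cooled Right option: -28 + 15/2 = -41/2
Cooled game: {7/2 | -41/2}
Left option = 7/2

7/2


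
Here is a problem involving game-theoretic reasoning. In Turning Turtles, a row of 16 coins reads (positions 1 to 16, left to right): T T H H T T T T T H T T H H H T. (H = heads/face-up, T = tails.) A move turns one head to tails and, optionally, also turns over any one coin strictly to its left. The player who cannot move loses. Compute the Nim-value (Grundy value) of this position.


Coins: T T H H T T T T T H T T H H H T
Key fact: a single head at position k behaves exactly like a Nim heap of size k (turning it to T and optionally flipping a coin at j < k corresponds to moving the heap from k to j, or to 0), and heads combine as a disjunctive sum (two heads at the same place would cancel, matching j XOR j = 0). So the Nim-value is the XOR of the 1-indexed positions of the heads.
Face-up positions (1-indexed): [3, 4, 10, 13, 14, 15]
XOR 0 with 3: 0 XOR 3 = 3
XOR 3 with 4: 3 XOR 4 = 7
XOR 7 with 10: 7 XOR 10 = 13
XOR 13 with 13: 13 XOR 13 = 0
XOR 0 with 14: 0 XOR 14 = 14
XOR 14 with 15: 14 XOR 15 = 1
Nim-value = 1

1


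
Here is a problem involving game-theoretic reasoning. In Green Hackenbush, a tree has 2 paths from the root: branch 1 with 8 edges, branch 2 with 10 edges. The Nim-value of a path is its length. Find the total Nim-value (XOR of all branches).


The tree has 2 branches from the ground vertex.
In Green Hackenbush, the Nim-value of a simple path of length k is k.
Branch 1: length 8, Nim-value = 8
Branch 2: length 10, Nim-value = 10
Total Nim-value = XOR of all branch values:
0 XOR 8 = 8
8 XOR 10 = 2
Nim-value of the tree = 2

2


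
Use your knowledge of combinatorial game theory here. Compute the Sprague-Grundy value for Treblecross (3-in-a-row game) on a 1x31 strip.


Treblecross: place X on empty cells; 3-in-a-row wins.
Playing within two cells of an existing X lets the opponent win at once, so sensible play treats the cells i-2..i+2 around each X as dead. The player left with no safe cell loses, so this is a normal-play take-away game on strips of safe cells.
Placing X at cell i (0-indexed) of a strip of k safe cells leaves independent strips of sizes max(0, i-2) and max(0, k-i-3). Hence G(k) = mex{ G(max(0,i-2)) XOR G(max(0,k-i-3)) : 0 <= i < k }, with G(0) = 0.
G(1): splits (0,0):0^0=0 -> mex({0}) = 1
G(2): splits (0,0):0^0=0 -> mex({0}) = 1
G(3): splits (0,0):0^0=0 -> mex({0}) = 1
G(4): splits (0,1):0^1=1 (0,0):0^0=0 -> mex({0, 1}) = 2
G(5): splits (0,2):0^1=1 (0,1):0^1=1 (0,0):0^0=0 -> mex({0, 1}) = 2
G(6) = mex({1}) = 0
G(7) = mex({0, 1, 2}) = 3
G(8) = mex({0, 1, 2}) = 3
G(9) = mex({0, 2}) = 1
G(10) = mex({0, 2, 3}) = 1
G(11) = mex({0, 3}) = 1
G(12) = mex({1, 3}) = 0
G(13) = mex({0, 1, 2, 3}) = 4
G(14) = mex({0, 1, 2}) = 3
G(15) = mex({0, 1, 2}) = 3
G(16) = mex({0, 1, 2, 4}) = 3
G(17) = mex({0, 1, 3, 4}) = 2
G(18) = mex({0, 1, 3, 4}) = 2
G(19) = mex({0, 1, 3, 5}) = 2
G(20) = mex({0, 1, 2, 3, 5}) = 4
G(21) = mex({0, 1, 2, 3, 5}) = 4
G(22) = mex({1, 2, 6}) = 0
G(23) = mex({0, 1, 2, 3, 4, 6}) = 5
G(24) = mex({0, 1, 2, 3, 4}) = 5
G(25) = mex({0, 1, 3, 4, 7}) = 2
G(26) = mex({0, 1, 3, 4, 5, 7}) = 2
G(27) = mex({0, 1, 3, 5}) = 2
G(28) = mex({0, 1, 2, 5}) = 3
G(29) = mex({0, 1, 2, 4, 5, 6}) = 3
G(30) = mex({1, 2, 4, 6}) = 0
G(31) = mex({0, 1, 2, 3, 4, 6}) = 5
Therefore G(31) = 5.

5


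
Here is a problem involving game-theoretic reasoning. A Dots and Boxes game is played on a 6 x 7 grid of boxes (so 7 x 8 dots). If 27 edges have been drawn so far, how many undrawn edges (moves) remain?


Grid: 6 x 7 boxes, i.e. 7 rows and 8 columns of dots.
Horizontal edges: (rows + 1) * cols = 7 * 7 = 49
Vertical edges: rows * (cols + 1) = 6 * 8 = 48
Total edges: 49 + 48 = 97
Edges drawn: 27
Remaining: 97 - 27 = 70

70


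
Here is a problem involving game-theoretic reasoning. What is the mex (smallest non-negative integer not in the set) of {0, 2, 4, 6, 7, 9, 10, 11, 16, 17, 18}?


Set = {0, 2, 4, 6, 7, 9, 10, 11, 16, 17, 18}
0 is in the set.
1 is NOT in the set. This is the mex.
mex = 1

1


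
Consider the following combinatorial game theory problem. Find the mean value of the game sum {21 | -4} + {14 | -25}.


G1 = {21 | -4}, G2 = {14 | -25}
Each is a switch {a | b} with numbers a > b; its mean value is (a + b)/2, and mean value is additive over game sums: m(G1 + G2) = m(G1) + m(G2).
Mean of G1 = (21 + (-4))/2 = 17/2 = 17/2
Mean of G2 = (14 + (-25))/2 = -11/2 = -11/2
Mean of G1 + G2 = 17/2 + -11/2 = 3

3


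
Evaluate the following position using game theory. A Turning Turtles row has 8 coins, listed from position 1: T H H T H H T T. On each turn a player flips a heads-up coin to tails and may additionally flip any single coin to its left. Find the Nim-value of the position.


Coins: T H H T H H T T
Key fact: a single head at position k behaves exactly like a Nim heap of size k (turning it to T and optionally flipping a coin at j < k corresponds to moving the heap from k to j, or to 0), and heads combine as a disjunctive sum (two heads at the same place would cancel, matching j XOR j = 0). So the Nim-value is the XOR of the 1-indexed positions of the heads.
Face-up positions (1-indexed): [2, 3, 5, 6]
XOR 0 with 2: 0 XOR 2 = 2
XOR 2 with 3: 2 XOR 3 = 1
XOR 1 with 5: 1 XOR 5 = 4
XOR 4 with 6: 4 XOR 6 = 2
Nim-value = 2

2


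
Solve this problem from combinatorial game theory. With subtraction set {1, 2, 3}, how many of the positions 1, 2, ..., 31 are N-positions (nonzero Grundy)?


Subtraction set S = {1, 2, 3}, so G(n) = n mod 4.
G(n) = 0 when n is a multiple of 4.
Multiples of 4 in [1, 31]: 7
N-positions (nonzero Grundy) = 31 - 7 = 24

24


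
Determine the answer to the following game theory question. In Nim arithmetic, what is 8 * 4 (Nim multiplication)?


Nim multiplication is bilinear over XOR: (u XOR v) * w = (u*w) XOR (v*w).
So we split each operand into its bit components and XOR the pairwise Nim products.
8 = 8 (as XOR of powers of 2).
4 = 4 (as XOR of powers of 2).
Using the standard Nim-product table on single bits:
  2*2 = 3,   2*4 = 8,   2*8 = 12,
  4*4 = 6,   4*8 = 11,  8*8 = 13,
and  1*x = x (identity), k*l = l*k (commutative).
Pairwise Nim products:
  8 * 4 = 11
XOR them: 11 = 11.
Result: 8 * 4 = 11 (in Nim).

11


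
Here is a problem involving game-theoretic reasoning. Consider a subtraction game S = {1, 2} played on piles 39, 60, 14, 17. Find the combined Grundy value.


Subtraction set: {1, 2}
For this subtraction set, G(n) = n mod 3 (period = max + 1 = 3).
Pile 1 (size 39): G(39) = 39 mod 3 = 0
Pile 2 (size 60): G(60) = 60 mod 3 = 0
Pile 3 (size 14): G(14) = 14 mod 3 = 2
Pile 4 (size 17): G(17) = 17 mod 3 = 2
Total Grundy value = XOR of all: 0 XOR 0 XOR 2 XOR 2 = 0

0


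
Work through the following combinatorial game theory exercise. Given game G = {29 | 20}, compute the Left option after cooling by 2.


Original game: {29 | 20} (a switch {a | b} with a > b).
Cooling by t (for t below the temperature (a - b)/2 = 9/2) taxes each move by t: {a | b} cooled by t is {a - t | b + t}.
Cooling amount: t = 2
Cooled Left option: 29 - 2 = 27
Cooled Right option: 20 + 2 = 22
Cooled game: {27 | 22}
Left option = 27

27


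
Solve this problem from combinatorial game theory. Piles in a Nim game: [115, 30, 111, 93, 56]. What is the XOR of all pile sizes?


We need the XOR (exclusive or) of all pile sizes.
After XOR-ing pile 1 (size 115): 0 XOR 115 = 115
After XOR-ing pile 2 (size 30): 115 XOR 30 = 109
After XOR-ing pile 3 (size 111): 109 XOR 111 = 2
After XOR-ing pile 4 (size 93): 2 XOR 93 = 95
After XOR-ing pile 5 (size 56): 95 XOR 56 = 103
The Nim-value of this position is 103.

103


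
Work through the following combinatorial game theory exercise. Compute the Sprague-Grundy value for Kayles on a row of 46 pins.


Kayles: a move removes 1 or 2 adjacent pins from a contiguous row.
Removing pins from a row of k leaves two independent rows (a, b) with a + b = k - 1 (one pin) or a + b = k - 2 (two pins); an end removal gives a = 0.
By Sprague-Grundy, G(k) = mex{ G(a) XOR G(b) } over all these splits. G(0) = 0.
G(1): splits (0,0):0^0=0 -> mex({0}) = 1
G(2): splits (0,1):0^1=1 (0,0):0^0=0 -> mex({0, 1}) = 2
G(3): splits (0,2):0^2=2 (1,1):1^1=0 (0,1):0^1=1 -> mex({0, 1, 2}) = 3
G(4): splits (0,3):0^3=3 (1,2):1^2=3 (0,2):0^2=2 (1,1):1^1=0 -> mex({0, 2, 3}) = 1
G(5): splits (0,4):0^1=1 (1,3):1^3=2 (2,2):2^2=0 (0,3):0^3=3 (1,2):1^2=3 -> mex({0, 1, 2, 3}) = 4
G(6) = mex({0, 1, 2, 4}) = 3
G(7) = mex({0, 1, 3, 4, 5}) = 2
G(8) = mex({0, 2, 3, 5, 6}) = 1
G(9) = mex({0, 1, 2, 3, 6, 7}) = 4
G(10) = mex({0, 1, 3, 4, 5, 7}) = 2
G(11) = mex({0, 1, 2, 3, 4, 5}) = 6
G(12) = mex({0, 1, 2, 3, 5, 6, 7}) = 4
G(13) = mex({0, 2, 3, 4, 6, 7}) = 1
G(14) = mex({0, 1, 4, 5, 6, 7}) = 2
G(15) = mex({0, 1, 2, 3, 4, 5, 6}) = 7
G(16) = mex({0, 2, 3, 5, 6, 7}) = 1
G(17) = mex({0, 1, 2, 3, 5, 6, 7}) = 4
G(18) = mex({0, 1, 2, 4, 5, 6}) = 3
G(19) = mex({0, 1, 3, 4, 5, 7}) = 2
G(20) = mex({0, 2, 3, 4, 5, 6, 7}) = 1
G(21) = mex({0, 1, 2, 3, 5, 6, 7}) = 4
G(22) = mex({0, 1, 2, 3, 4, 5, 7}) = 6
G(23) = mex({0, 1, 2, 3, 4, 5, 6}) = 7
G(24) = mex({0, 1, 2, 3, 5, 6, 7}) = 4
G(25) = mex({0, 2, 3, 4, 6, 7}) = 1
G(26) = mex({0, 1, 3, 4, 5, 6, 7}) = 2
G(27) = mex({0, 1, 2, 3, 4, 5, 6, 7}) = 8
G(28) = mex({0, 1, 2, 3, 4, 6, 7, 8}) = 5
G(29) = mex({0, 1, 2, 3, 5, 6, 7, 8, 9}) = 4
G(30) = mex({0, 1, 2, 3, 4, 5, 6, 9, 10}) = 7
G(31) = mex({0, 1, 3, 4, 5, 7, 10, 11}) = 2
G(32) = mex({0, 2, 3, 4, 5, 6, 7, 9, 11}) = 1
G(33) = mex({0, 1, 2, 3, 4, 5, 6, 7, 9, 12}) = 8
G(34) = mex({0, 1, 2, 3, 4, 5, 7, 8, 11, 12}) = 6
G(35) = mex({0, 1, 2, 3, 4, 5, 6, 8, 9, 10, 11}) = 7
G(36) = mex({0, 1, 2, 3, 5, 6, 7, 9, 10}) = 4
G(37) = mex({0, 2, 3, 4, 6, 7, 9, 10, 11, 12}) = 1
G(38) = mex({0, 1, 3, 4, 5, 6, 7, 9, 10, 11, 12}) = 2
G(39) = mex({0, 1, 2, 4, 5, 6, 7, 9, 10, 12, 14}) = 3
G(40) = mex({0, 2, 3, 4, 6, 7, 11, 12, 14}) = 1
G(41) = mex({0, 1, 2, 3, 5, 6, 7, 9, 10, 11, 12}) = 4
G(42) = mex({0, 1, 2, 3, 4, 5, 6, 9, 10}) = 7
G(43) = mex({0, 1, 3, 4, 5, 7, 9, 10, 12, 15}) = 2
G(44) = mex({0, 2, 3, 4, 5, 6, 7, 9, 10, 12, 15}) = 1
G(45) = mex({0, 1, 2, 3, 4, 5, 6, 7, 9, 10, 12, 14}) = 8
G(46) = mex({0, 1, 3, 4, 5, 7, 8, 11, 12, 14}) = 2
Therefore G(46) = 2.

2


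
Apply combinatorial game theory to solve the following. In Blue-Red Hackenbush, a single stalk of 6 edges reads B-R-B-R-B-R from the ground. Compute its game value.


Edges (from ground): B-R-B-R-B-R
By Berlekamp's sign-expansion rule, a Blue-Red Hackenbush stalk has the value of the surreal number whose sign sequence is the edge sequence with B -> + and R -> -.
Sign sequence: +-+-+-
Trace the sign expansion in the surreal number tree, starting from 0:
Edge 1: B (sign +) -> bounds (0, +inf), value = 1
Edge 2: R (sign -) -> bounds (0, 1), value = 1/2
Edge 3: B (sign +) -> bounds (1/2, 1), value = 3/4
Edge 4: R (sign -) -> bounds (1/2, 3/4), value = 5/8
Edge 5: B (sign +) -> bounds (5/8, 3/4), value = 11/16
Edge 6: R (sign -) -> bounds (5/8, 11/16), value = 21/32
Game value = 21/32

21/32


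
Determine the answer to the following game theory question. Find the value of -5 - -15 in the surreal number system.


x = -5, y = -15
x - y = -5 - -15 = 10

10


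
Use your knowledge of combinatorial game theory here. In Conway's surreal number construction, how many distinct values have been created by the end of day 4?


Day 0: {|} = 0 is born. Count = 1.
Day n: the number of surreal numbers born by day n is 2^(n+1) - 1.
By day 0: 2^1 - 1 = 1
By day 1: 2^2 - 1 = 3
By day 2: 2^3 - 1 = 7
By day 3: 2^4 - 1 = 15
By day 4: 2^5 - 1 = 31
By day 4: 31 surreal numbers.

31


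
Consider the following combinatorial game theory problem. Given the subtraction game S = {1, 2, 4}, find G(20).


The subtraction set is S = {1, 2, 4}.
G(k) = mex{ G(k - s) : s in S, s <= k }. We compute iteratively: G(0) = 0.
G(1) = mex({0}) = 1
G(2) = mex({0, 1}) = 2
G(3) = mex({1, 2}) = 0
G(4) = mex({0, 2}) = 1
G(5) = mex({0, 1}) = 2
G(6) = mex({1, 2}) = 0
Observe that G(3)..G(6) = 0, 1, 2, 0 repeats G(0)..G(3) = 0, 1, 2, 0.
For k >= max(S) = 4, G(k) is determined by the previous 4 values G(k-4)..G(k-1); a window of 4 consecutive values has recurred shifted by 3, so by induction G(k + 3) = G(k) for all k >= 0: the sequence is periodic from the start with period 3.
One period: G(0..2) = 0, 1, 2.
20 mod 3 = 2, so G(20) = G(2) = 2.

2


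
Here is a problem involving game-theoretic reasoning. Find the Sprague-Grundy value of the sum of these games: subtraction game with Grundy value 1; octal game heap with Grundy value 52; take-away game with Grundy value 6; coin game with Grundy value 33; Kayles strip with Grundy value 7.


By the Sprague-Grundy theorem, the Grundy value of a sum of games is the XOR of individual Grundy values.
subtraction game: Grundy value = 1. Running XOR: 0 XOR 1 = 1
octal game heap: Grundy value = 52. Running XOR: 1 XOR 52 = 53
take-away game: Grundy value = 6. Running XOR: 53 XOR 6 = 51
coin game: Grundy value = 33. Running XOR: 51 XOR 33 = 18
Kayles strip: Grundy value = 7. Running XOR: 18 XOR 7 = 21
The combined Grundy value is 21.

21


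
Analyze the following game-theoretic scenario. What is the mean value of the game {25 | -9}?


Game = {25 | -9}, a switch {a | b} with numbers a > b.
Its thermograph has left wall a - t and right wall b + t, which meet at t = (a - b)/2, where both equal (a + b)/2. So the mast (mean value) is at (a + b)/2.
Mean = (25 + (-9))/2 = 16/2 = 8

8


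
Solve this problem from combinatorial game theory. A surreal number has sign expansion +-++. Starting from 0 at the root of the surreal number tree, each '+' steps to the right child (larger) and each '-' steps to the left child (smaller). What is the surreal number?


Sign expansion: +-++
Rule: track bounds (lo, hi), initially (-inf, +inf). On '+', the current value becomes lo and we move to the simplest number in (value, hi): value + 1 if hi = +inf, otherwise the midpoint (value + hi)/2. On '-', the current value becomes hi and we move to value - 1 if lo = -inf, otherwise the midpoint (lo + value)/2.
Start at 0.
Step 1: sign = +, move right. Bounds: (0, +inf). Value = 1
Step 2: sign = -, move left. Bounds: (0, 1). Value = 1/2
Step 3: sign = +, move right. Bounds: (1/2, 1). Value = 3/4
Step 4: sign = +, move right. Bounds: (3/4, 1). Value = 7/8
The surreal number with sign expansion +-++ is 7/8.

7/8


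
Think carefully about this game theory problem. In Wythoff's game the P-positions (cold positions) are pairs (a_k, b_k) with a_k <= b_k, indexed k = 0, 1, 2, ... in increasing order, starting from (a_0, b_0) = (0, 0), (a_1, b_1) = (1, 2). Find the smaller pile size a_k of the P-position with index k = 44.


By Wythoff's theorem, a_k = floor(k * phi) and b_k = floor(k * phi^2) = a_k + k, where phi = (1 + sqrt(5))/2 is the golden ratio.
phi = (1 + sqrt(5))/2 = 1.618034
k = 44
k * phi = 44 * 1.618034 = 71.193496
a_44 = floor(k * phi) = 71

71


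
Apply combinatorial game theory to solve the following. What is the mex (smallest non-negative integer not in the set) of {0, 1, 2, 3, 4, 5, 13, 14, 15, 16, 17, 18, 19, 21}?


Set = {0, 1, 2, 3, 4, 5, 13, 14, 15, 16, 17, 18, 19, 21}
0 is in the set.
1 is in the set.
2 is in the set.
3 is in the set.
4 is in the set.
5 is in the set.
6 is NOT in the set. This is the mex.
mex = 6

6


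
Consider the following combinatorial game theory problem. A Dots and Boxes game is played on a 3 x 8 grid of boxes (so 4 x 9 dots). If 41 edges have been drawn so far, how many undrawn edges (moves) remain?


Grid: 3 x 8 boxes, i.e. 4 rows and 9 columns of dots.
Horizontal edges: (rows + 1) * cols = 4 * 8 = 32
Vertical edges: rows * (cols + 1) = 3 * 9 = 27
Total edges: 32 + 27 = 59
Edges drawn: 41
Remaining: 59 - 41 = 18

18


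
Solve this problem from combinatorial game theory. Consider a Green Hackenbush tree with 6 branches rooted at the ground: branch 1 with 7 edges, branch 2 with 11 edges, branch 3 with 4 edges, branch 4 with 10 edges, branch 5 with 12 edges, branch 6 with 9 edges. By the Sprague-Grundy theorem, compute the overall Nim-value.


The tree has 6 branches from the ground vertex.
In Green Hackenbush, the Nim-value of a simple path of length k is k.
Branch 1: length 7, Nim-value = 7
Branch 2: length 11, Nim-value = 11
Branch 3: length 4, Nim-value = 4
Branch 4: length 10, Nim-value = 10
Branch 5: length 12, Nim-value = 12
Branch 6: length 9, Nim-value = 9
Total Nim-value = XOR of all branch values:
0 XOR 7 = 7
7 XOR 11 = 12
12 XOR 4 = 8
8 XOR 10 = 2
2 XOR 12 = 14
14 XOR 9 = 7
Nim-value of the tree = 7

7


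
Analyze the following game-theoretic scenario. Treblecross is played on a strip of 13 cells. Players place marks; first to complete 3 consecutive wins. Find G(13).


Treblecross: place X on empty cells; 3-in-a-row wins.
Playing within two cells of an existing X lets the opponent win at once, so sensible play treats the cells i-2..i+2 around each X as dead. The player left with no safe cell loses, so this is a normal-play take-away game on strips of safe cells.
Placing X at cell i (0-indexed) of a strip of k safe cells leaves independent strips of sizes max(0, i-2) and max(0, k-i-3). Hence G(k) = mex{ G(max(0,i-2)) XOR G(max(0,k-i-3)) : 0 <= i < k }, with G(0) = 0.
G(1): splits (0,0):0^0=0 -> mex({0}) = 1
G(2): splits (0,0):0^0=0 -> mex({0}) = 1
G(3): splits (0,0):0^0=0 -> mex({0}) = 1
G(4): splits (0,1):0^1=1 (0,0):0^0=0 -> mex({0, 1}) = 2
G(5): splits (0,2):0^1=1 (0,1):0^1=1 (0,0):0^0=0 -> mex({0, 1}) = 2
G(6) = mex({1}) = 0
G(7) = mex({0, 1, 2}) = 3
G(8) = mex({0, 1, 2}) = 3
G(9) = mex({0, 2}) = 1
G(10) = mex({0, 2, 3}) = 1
G(11) = mex({0, 3}) = 1
G(12) = mex({1, 3}) = 0
G(13) = mex({0, 1, 2, 3}) = 4
Therefore G(13) = 4.

4


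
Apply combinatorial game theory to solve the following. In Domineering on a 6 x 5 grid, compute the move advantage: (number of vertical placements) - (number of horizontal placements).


Board is 6 x 5 (rows x cols).
Left (vertical) placements: (rows-1) * cols = 5 * 5 = 25
Right (horizontal) placements: rows * (cols-1) = 6 * 4 = 24
Advantage = Left - Right = 25 - 24 = 1

1


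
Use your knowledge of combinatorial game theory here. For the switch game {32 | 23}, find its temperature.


The game is {32 | 23}, a switch {a | b} with numbers a > b.
Cooling {a | b} by t gives {a - t | b + t}, which stops being hot when a - t = b + t, i.e. at t = (a - b)/2. So the temperature of a switch is (a - b)/2.
Temperature = (Left option - Right option) / 2
= (32 - (23)) / 2
= 9 / 2
= 9/2

9/2


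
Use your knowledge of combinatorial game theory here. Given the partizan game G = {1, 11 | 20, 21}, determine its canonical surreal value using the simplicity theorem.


Left options: {1, 11}, max = 11
Right options: {20, 21}, min = 20
All options are numbers and max(Left) < min(Right), so by the simplicity theorem the value is the simplest (earliest-born) number strictly between 11 and 20.
Integers 12 through 19 all lie strictly between 11 and 20.
Among integers, the simplest (lowest birthday = smallest |n|; 0 is born on day 0, +-n on day n) is 12.
No non-integer in the interval can be simpler: if x is a non-integer in the interval, then floor(x) or ceil(x) also lies in the interval (the interval contains an integer), and both are proper prefixes of x's sign expansion, i.e. born earlier. So the game value is 12.
Game value = 12

12


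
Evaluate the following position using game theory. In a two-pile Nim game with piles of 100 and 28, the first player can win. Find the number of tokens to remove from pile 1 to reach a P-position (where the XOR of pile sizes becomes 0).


Piles: 100 and 28
Current XOR: 100 XOR 28 = 120 (non-zero, so this is an N-position).
To make the XOR zero, we need to find a move that balances the piles.
For pile 1 (size 100): target = 100 XOR 120 = 28
We reduce pile 1 from 100 to 28.
Tokens removed: 100 - 28 = 72
Verification: 28 XOR 28 = 0

72


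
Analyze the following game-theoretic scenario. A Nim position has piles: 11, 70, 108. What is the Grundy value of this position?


We need the XOR (exclusive or) of all pile sizes.
After XOR-ing pile 1 (size 11): 0 XOR 11 = 11
After XOR-ing pile 2 (size 70): 11 XOR 70 = 77
After XOR-ing pile 3 (size 108): 77 XOR 108 = 33
The Nim-value of this position is 33.

33


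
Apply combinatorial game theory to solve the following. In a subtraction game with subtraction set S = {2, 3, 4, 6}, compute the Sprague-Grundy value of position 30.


The subtraction set is S = {2, 3, 4, 6}.
G(k) = mex{ G(k - s) : s in S, s <= k }. We compute iteratively: G(0) = 0.
G(1) = mex({}) = 0
G(2) = mex({0}) = 1
G(3) = mex({0}) = 1
G(4) = mex({0, 1}) = 2
G(5) = mex({0, 1}) = 2
G(6) = mex({0, 1, 2}) = 3
G(7) = mex({0, 1, 2}) = 3
G(8) = mex({1, 2, 3}) = 0
G(9) = mex({1, 2, 3}) = 0
G(10) = mex({0, 2, 3}) = 1
G(11) = mex({0, 2, 3}) = 1
G(12) = mex({0, 1, 3}) = 2
G(13) = mex({0, 1, 3}) = 2
Observe that G(8)..G(13) = 0, 0, 1, 1, 2, 2 repeats G(0)..G(5) = 0, 0, 1, 1, 2, 2.
For k >= max(S) = 6, G(k) is determined by the previous 6 values G(k-6)..G(k-1); a window of 6 consecutive values has recurred shifted by 8, so by induction G(k + 8) = G(k) for all k >= 0: the sequence is periodic from the start with period 8.
One period: G(0..7) = 0, 0, 1, 1, 2, 2, 3, 3.
30 mod 8 = 6, so G(30) = G(6) = 3.

3


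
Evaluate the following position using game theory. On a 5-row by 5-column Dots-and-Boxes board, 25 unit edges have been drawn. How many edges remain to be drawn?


Grid: 5 x 5 boxes, i.e. 6 rows and 6 columns of dots.
Horizontal edges: (rows + 1) * cols = 6 * 5 = 30
Vertical edges: rows * (cols + 1) = 5 * 6 = 30
Total edges: 30 + 30 = 60
Edges drawn: 25
Remaining: 60 - 25 = 35

35


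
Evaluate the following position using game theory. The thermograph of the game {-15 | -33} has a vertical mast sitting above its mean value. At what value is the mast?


Game = {-15 | -33}, a switch {a | b} with numbers a > b.
Its thermograph has left wall a - t and right wall b + t, which meet at t = (a - b)/2, where both equal (a + b)/2. So the mast (mean value) is at (a + b)/2.
Mean = (-15 + (-33))/2 = -48/2 = -24

-24


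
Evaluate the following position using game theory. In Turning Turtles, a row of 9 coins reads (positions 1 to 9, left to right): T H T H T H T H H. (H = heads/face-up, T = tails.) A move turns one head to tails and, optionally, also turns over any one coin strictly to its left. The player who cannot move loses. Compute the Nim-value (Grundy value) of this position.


Coins: T H T H T H T H H
Key fact: a single head at position k behaves exactly like a Nim heap of size k (turning it to T and optionally flipping a coin at j < k corresponds to moving the heap from k to j, or to 0), and heads combine as a disjunctive sum (two heads at the same place would cancel, matching j XOR j = 0). So the Nim-value is the XOR of the 1-indexed positions of the heads.
Face-up positions (1-indexed): [2, 4, 6, 8, 9]
XOR 0 with 2: 0 XOR 2 = 2
XOR 2 with 4: 2 XOR 4 = 6
XOR 6 with 6: 6 XOR 6 = 0
XOR 0 with 8: 0 XOR 8 = 8
XOR 8 with 9: 8 XOR 9 = 1
Nim-value = 1

1


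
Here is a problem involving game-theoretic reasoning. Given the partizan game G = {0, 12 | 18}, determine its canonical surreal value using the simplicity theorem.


Left options: {0, 12}, max = 12
Right options: {18}, min = 18
All options are numbers and max(Left) < min(Right), so by the simplicity theorem the value is the simplest (earliest-born) number strictly between 12 and 18.
Integers 13 through 17 all lie strictly between 12 and 18.
Among integers, the simplest (lowest birthday = smallest |n|; 0 is born on day 0, +-n on day n) is 13.
No non-integer in the interval can be simpler: if x is a non-integer in the interval, then floor(x) or ceil(x) also lies in the interval (the interval contains an integer), and both are proper prefixes of x's sign expansion, i.e. born earlier. So the game value is 13.
Game value = 13

13


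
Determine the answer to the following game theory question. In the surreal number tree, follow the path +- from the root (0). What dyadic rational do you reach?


Sign expansion: +-
Rule: track bounds (lo, hi), initially (-inf, +inf). On '+', the current value becomes lo and we move to the simplest number in (value, hi): value + 1 if hi = +inf, otherwise the midpoint (value + hi)/2. On '-', the current value becomes hi and we move to value - 1 if lo = -inf, otherwise the midpoint (lo + value)/2.
Start at 0.
Step 1: sign = +, move right. Bounds: (0, +inf). Value = 1
Step 2: sign = -, move left. Bounds: (0, 1). Value = 1/2
The surreal number with sign expansion +- is 1/2.

1/2


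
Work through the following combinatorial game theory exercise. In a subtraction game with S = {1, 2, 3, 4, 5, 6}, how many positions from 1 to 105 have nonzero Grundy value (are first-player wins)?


Subtraction set S = {1, 2, 3, 4, 5, 6}, so G(n) = n mod 7.
G(n) = 0 when n is a multiple of 7.
Multiples of 7 in [1, 105]: 15
N-positions (nonzero Grundy) = 105 - 15 = 90

90


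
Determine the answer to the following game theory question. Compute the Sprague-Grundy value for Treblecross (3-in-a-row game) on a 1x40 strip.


Treblecross: place X on empty cells; 3-in-a-row wins.
Playing within two cells of an existing X lets the opponent win at once, so sensible play treats the cells i-2..i+2 around each X as dead. The player left with no safe cell loses, so this is a normal-play take-away game on strips of safe cells.
Placing X at cell i (0-indexed) of a strip of k safe cells leaves independent strips of sizes max(0, i-2) and max(0, k-i-3). Hence G(k) = mex{ G(max(0,i-2)) XOR G(max(0,k-i-3)) : 0 <= i < k }, with G(0) = 0.
G(1): splits (0,0):0^0=0 -> mex({0}) = 1
G(2): splits (0,0):0^0=0 -> mex({0}) = 1
G(3): splits (0,0):0^0=0 -> mex({0}) = 1
G(4): splits (0,1):0^1=1 (0,0):0^0=0 -> mex({0, 1}) = 2
G(5): splits (0,2):0^1=1 (0,1):0^1=1 (0,0):0^0=0 -> mex({0, 1}) = 2
G(6) = mex({1}) = 0
G(7) = mex({0, 1, 2}) = 3
G(8) = mex({0, 1, 2}) = 3
G(9) = mex({0, 2}) = 1
G(10) = mex({0, 2, 3}) = 1
G(11) = mex({0, 3}) = 1
G(12) = mex({1, 3}) = 0
G(13) = mex({0, 1, 2, 3}) = 4
G(14) = mex({0, 1, 2}) = 3
G(15) = mex({0, 1, 2}) = 3
G(16) = mex({0, 1, 2, 4}) = 3
G(17) = mex({0, 1, 3, 4}) = 2
G(18) = mex({0, 1, 3, 4}) = 2
G(19) = mex({0, 1, 3, 5}) = 2
G(20) = mex({0, 1, 2, 3, 5}) = 4
G(21) = mex({0, 1, 2, 3, 5}) = 4
G(22) = mex({1, 2, 6}) = 0
G(23) = mex({0, 1, 2, 3, 4, 6}) = 5
G(24) = mex({0, 1, 2, 3, 4}) = 5
G(25) = mex({0, 1, 3, 4, 7}) = 2
G(26) = mex({0, 1, 3, 4, 5, 7}) = 2
G(27) = mex({0, 1, 3, 5}) = 2
G(28) = mex({0, 1, 2, 5}) = 3
G(29) = mex({0, 1, 2, 4, 5, 6}) = 3
G(30) = mex({1, 2, 4, 6}) = 0
G(31) = mex({0, 1, 2, 3, 4, 6}) = 5
G(32) = mex({1, 2, 3, 4, 7}) = 0
G(33) = mex({0, 3, 7}) = 1
G(34) = mex({0, 2, 3, 5, 7}) = 1
G(35) = mex({0, 2, 3, 5, 6}) = 1
G(36) = mex({0, 1, 2, 5, 6}) = 3
G(37) = mex({0, 1, 2, 4, 5, 6}) = 3
G(38) = mex({0, 1, 2, 4}) = 3
G(39) = mex({0, 1, 2, 3, 4, 7}) = 5
G(40) = mex({0, 1, 2, 3, 4, 5, 7}) = 6
Therefore G(40) = 6.

6
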